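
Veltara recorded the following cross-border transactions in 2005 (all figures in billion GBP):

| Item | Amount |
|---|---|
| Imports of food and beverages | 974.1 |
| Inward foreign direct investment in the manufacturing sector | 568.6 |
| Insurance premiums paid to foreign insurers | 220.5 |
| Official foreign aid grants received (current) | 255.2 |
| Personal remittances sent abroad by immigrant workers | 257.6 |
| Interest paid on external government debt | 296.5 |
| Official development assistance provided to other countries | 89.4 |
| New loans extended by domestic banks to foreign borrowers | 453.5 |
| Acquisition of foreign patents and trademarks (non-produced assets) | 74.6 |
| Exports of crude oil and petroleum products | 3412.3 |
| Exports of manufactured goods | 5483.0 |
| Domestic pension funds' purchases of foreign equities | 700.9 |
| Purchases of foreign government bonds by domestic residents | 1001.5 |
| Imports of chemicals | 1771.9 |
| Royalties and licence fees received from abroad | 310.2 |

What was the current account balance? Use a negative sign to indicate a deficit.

5850.7

Goods: -974.1 - 1771.9 + 5483.0 + 3412.3 = 6149.3
Services: -220.5 + 310.2 = 89.7
Primary income: -296.5
Secondary income: -257.6 - 89.4 + 255.2 = -91.8
Current account = 6149.3 + 89.7 + (-296.5) + (-91.8) = 5850.7
(Excluded from the current account — financial account: inward foreign direct investment in the manufacturing sector 568.6, new loans extended by domestic banks to foreign borrowers 453.5, domestic pension funds' purchases of foreign equities 700.9, purchases of foreign government bonds by domestic residents 1001.5; capital account: acquisition of foreign patents and trademarks (non-produced assets) 74.6.)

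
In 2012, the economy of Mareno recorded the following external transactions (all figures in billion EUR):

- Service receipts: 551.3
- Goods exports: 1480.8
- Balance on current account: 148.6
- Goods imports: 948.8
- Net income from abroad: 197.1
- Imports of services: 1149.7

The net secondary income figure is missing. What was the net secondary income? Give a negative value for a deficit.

17.9

Current account = goods balance + services balance + net primary income + net secondary income
Sum of the known components = 130.7
Net secondary income = CA - (known components) = 148.6 - 130.7 = 17.9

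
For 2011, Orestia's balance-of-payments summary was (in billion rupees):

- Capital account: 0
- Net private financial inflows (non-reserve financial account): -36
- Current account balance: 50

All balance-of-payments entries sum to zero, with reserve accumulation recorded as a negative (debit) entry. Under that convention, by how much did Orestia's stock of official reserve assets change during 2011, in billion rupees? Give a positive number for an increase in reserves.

14

Official reserve transactions balance = -(50 + 0 + (-36)) = -14
An accumulation of reserves is recorded as a debit (negative entry), so the change in the stock of reserves is the negative of that balance.
Change in official reserves = -(-14) = 14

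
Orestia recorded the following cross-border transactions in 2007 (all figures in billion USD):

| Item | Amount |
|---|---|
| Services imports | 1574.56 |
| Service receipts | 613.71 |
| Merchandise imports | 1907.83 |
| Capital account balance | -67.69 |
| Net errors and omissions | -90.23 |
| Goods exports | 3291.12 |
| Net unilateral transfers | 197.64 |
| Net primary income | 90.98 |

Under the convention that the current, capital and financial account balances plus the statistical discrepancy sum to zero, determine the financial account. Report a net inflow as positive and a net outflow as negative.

-553.14

Goods balance = 3291.12 - 1907.83 = 1383.29
Services balance = 613.71 - 1574.56 = -960.85
Trade balance (goods + services) = 1383.29 + (-960.85) = 422.44
Net primary income = 90.98
Net secondary income = 197.64
Current account = 422.44 + 90.98 + 197.64 = 711.06
Financial account = -(711.06 + (-67.69) + (-90.23)) = -553.14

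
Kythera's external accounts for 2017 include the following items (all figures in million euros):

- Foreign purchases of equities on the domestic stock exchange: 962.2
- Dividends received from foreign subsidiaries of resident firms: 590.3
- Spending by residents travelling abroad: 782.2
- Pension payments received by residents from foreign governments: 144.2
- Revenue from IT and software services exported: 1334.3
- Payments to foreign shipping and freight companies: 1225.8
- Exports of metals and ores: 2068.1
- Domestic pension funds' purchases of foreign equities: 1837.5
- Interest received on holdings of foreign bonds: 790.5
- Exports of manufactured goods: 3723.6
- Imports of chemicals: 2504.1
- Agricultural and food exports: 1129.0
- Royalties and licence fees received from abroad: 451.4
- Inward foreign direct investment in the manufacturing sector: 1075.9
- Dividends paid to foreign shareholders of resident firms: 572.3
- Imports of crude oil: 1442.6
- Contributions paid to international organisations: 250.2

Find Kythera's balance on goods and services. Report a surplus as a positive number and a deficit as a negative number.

2751.7

Goods: 2068.1 - 2504.1 + 1129.0 + 3723.6 - 1442.6 = 2974.0
Services: 1334.3 - 782.2 - 1225.8 + 451.4 = -222.3
Trade balance = 2974.0 + (-222.3) = 2751.7
(Excluded from the trade balance — financial account: foreign purchases of equities on the domestic stock exchange 962.2, domestic pension funds' purchases of foreign equities 1837.5, inward foreign direct investment in the manufacturing sector 1075.9; primary income: dividends received from foreign subsidiaries of resident firms 590.3, interest received on holdings of foreign bonds 790.5, dividends paid to foreign shareholders of resident firms 572.3; secondary income: pension payments received by residents from foreign governments 144.2, contributions paid to international organisations 250.2.)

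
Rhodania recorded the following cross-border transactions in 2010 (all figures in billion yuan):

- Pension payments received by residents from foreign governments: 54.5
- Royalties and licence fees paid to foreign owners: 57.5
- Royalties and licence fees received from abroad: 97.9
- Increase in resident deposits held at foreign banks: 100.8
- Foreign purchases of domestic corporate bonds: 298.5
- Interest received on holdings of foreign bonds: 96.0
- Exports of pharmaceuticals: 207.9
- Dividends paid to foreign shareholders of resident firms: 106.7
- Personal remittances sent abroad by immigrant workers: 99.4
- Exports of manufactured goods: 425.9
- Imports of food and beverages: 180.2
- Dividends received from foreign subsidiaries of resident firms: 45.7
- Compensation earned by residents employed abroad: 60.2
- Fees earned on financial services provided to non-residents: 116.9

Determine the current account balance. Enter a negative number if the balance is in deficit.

Goods: 207.9 + 425.9 - 180.2 = 453.6
Services: 116.9 + 97.9 - 57.5 = 157.3
Primary income: 60.2 - 106.7 + 96.0 + 45.7 = 95.2
Secondary income: -99.4 + 54.5 = -44.9
Current account = 453.6 + 157.3 + 95.2 + (-44.9) = 661.2
(Excluded from the current account — financial account: increase in resident deposits held at foreign banks 100.8, foreign purchases of domestic corporate bonds 298.5.)

661.2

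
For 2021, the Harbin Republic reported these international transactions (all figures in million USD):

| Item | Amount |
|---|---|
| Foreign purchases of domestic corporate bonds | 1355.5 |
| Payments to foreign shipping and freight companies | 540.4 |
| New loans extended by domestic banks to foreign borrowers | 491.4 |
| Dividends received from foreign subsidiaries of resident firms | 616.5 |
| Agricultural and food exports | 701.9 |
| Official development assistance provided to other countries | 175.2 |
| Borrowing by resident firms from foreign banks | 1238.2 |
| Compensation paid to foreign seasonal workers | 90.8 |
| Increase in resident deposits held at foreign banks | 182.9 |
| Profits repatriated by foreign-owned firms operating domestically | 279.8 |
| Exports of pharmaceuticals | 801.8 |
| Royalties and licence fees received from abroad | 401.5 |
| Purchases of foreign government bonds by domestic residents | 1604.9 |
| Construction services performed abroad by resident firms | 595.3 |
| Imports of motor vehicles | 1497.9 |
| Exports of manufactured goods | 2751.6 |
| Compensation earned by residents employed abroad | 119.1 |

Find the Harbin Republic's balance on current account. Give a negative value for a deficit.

3403.6

Goods: 2751.6 - 1497.9 + 801.8 + 701.9 = 2757.4
Services: 401.5 + 595.3 - 540.4 = 456.4
Primary income: 616.5 + 119.1 - 279.8 - 90.8 = 365.0
Secondary income: -175.2
Current account = 2757.4 + 456.4 + 365.0 + (-175.2) = 3403.6
(Excluded from the current account — financial account: foreign purchases of domestic corporate bonds 1355.5, new loans extended by domestic banks to foreign borrowers 491.4, borrowing by resident firms from foreign banks 1238.2, increase in resident deposits held at foreign banks 182.9, purchases of foreign government bonds by domestic residents 1604.9.)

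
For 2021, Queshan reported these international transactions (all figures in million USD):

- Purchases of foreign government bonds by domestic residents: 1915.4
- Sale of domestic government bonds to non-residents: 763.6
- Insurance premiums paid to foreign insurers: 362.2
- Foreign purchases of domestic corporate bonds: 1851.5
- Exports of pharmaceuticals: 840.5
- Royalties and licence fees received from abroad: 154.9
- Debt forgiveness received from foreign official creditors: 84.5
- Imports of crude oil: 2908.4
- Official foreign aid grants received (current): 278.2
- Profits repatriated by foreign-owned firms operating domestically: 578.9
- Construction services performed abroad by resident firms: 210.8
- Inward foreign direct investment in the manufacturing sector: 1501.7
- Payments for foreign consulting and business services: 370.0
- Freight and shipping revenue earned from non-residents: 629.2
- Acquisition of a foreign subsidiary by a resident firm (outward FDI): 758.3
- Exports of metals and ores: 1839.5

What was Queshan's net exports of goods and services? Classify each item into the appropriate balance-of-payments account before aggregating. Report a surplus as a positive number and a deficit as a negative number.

Goods: 840.5 + 1839.5 - 2908.4 = -228.4
Services: -370.0 + 210.8 + 154.9 - 362.2 + 629.2 = 262.7
Trade balance = -228.4 + 262.7 = 34.3
(Excluded from the trade balance — financial account: purchases of foreign government bonds by domestic residents 1915.4, sale of domestic government bonds to non-residents 763.6, foreign purchases of domestic corporate bonds 1851.5, inward foreign direct investment in the manufacturing sector 1501.7, acquisition of a foreign subsidiary by a resident firm (outward FDI) 758.3; capital account: debt forgiveness received from foreign official creditors 84.5; secondary income: official foreign aid grants received (current) 278.2; primary income: profits repatriated by foreign-owned firms operating domestically 578.9.)

34.3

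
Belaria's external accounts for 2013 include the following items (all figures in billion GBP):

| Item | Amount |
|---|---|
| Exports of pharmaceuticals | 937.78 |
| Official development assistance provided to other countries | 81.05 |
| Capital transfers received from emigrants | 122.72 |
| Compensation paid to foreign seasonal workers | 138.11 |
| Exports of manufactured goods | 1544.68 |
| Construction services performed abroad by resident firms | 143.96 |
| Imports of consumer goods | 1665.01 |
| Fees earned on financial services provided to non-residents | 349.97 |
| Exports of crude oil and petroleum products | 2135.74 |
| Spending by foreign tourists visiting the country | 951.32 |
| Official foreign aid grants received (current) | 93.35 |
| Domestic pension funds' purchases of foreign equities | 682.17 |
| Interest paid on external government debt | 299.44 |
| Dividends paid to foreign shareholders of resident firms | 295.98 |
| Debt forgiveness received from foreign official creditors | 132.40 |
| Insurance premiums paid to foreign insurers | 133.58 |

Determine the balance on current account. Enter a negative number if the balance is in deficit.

3543.63

Goods: -1665.01 + 937.78 + 1544.68 + 2135.74 = 2953.19
Services: -133.58 + 349.97 + 951.32 + 143.96 = 1311.67
Primary income: -138.11 - 299.44 - 295.98 = -733.53
Secondary income: 93.35 - 81.05 = 12.30
Current account = 2953.19 + 1311.67 + (-733.53) + 12.30 = 3543.63
(Excluded from the current account — capital account: capital transfers received from emigrants 122.72, debt forgiveness received from foreign official creditors 132.40; financial account: domestic pension funds' purchases of foreign equities 682.17.)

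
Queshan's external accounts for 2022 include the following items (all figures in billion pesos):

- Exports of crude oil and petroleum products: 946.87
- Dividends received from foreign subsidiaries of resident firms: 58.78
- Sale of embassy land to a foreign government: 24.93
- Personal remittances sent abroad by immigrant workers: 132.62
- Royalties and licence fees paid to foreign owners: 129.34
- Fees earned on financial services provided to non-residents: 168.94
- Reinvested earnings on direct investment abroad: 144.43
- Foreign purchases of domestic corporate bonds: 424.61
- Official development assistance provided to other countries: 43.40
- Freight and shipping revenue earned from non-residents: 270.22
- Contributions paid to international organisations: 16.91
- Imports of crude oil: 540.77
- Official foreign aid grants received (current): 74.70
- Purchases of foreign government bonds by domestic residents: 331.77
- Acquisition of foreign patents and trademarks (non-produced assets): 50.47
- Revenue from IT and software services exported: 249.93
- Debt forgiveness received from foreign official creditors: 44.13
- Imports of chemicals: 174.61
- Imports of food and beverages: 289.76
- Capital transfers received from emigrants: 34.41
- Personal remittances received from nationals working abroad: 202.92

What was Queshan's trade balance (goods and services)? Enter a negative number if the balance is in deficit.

501.48

Goods: -174.61 - 289.76 + 946.87 - 540.77 = -58.27
Services: 249.93 + 168.94 + 270.22 - 129.34 = 559.75
Trade balance = -58.27 + 559.75 = 501.48
(Excluded from the trade balance — primary income: dividends received from foreign subsidiaries of resident firms 58.78, reinvested earnings on direct investment abroad 144.43; capital account: sale of embassy land to a foreign government 24.93, acquisition of foreign patents and trademarks (non-produced assets) 50.47, debt forgiveness received from foreign official creditors 44.13, capital transfers received from emigrants 34.41; secondary income: personal remittances sent abroad by immigrant workers 132.62, official development assistance provided to other countries 43.40, contributions paid to international organisations 16.91, official foreign aid grants received (current) 74.70, personal remittances received from nationals working abroad 202.92; financial account: foreign purchases of domestic corporate bonds 424.61, purchases of foreign government bonds by domestic residents 331.77.)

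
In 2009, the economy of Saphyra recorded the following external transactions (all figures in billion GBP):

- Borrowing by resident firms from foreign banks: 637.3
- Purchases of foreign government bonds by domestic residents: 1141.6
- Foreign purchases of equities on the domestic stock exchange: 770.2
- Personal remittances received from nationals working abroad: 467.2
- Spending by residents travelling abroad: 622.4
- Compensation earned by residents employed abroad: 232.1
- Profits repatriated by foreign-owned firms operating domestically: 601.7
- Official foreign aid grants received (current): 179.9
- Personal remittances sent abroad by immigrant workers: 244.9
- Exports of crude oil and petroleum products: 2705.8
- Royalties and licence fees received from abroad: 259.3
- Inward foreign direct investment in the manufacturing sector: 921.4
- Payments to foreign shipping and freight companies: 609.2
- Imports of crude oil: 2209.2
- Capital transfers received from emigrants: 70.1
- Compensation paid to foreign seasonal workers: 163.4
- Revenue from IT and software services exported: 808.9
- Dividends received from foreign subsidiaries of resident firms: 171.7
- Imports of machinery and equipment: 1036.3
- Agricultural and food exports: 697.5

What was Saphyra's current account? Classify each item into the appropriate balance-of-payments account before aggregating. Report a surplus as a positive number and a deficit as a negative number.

35.3

Goods: 2705.8 + 697.5 - 2209.2 - 1036.3 = 157.8
Services: 259.3 - 609.2 - 622.4 + 808.9 = -163.4
Primary income: -163.4 + 171.7 + 232.1 - 601.7 = -361.3
Secondary income: -244.9 + 179.9 + 467.2 = 402.2
Current account = 157.8 + (-163.4) + (-361.3) + 402.2 = 35.3
(Excluded from the current account — financial account: borrowing by resident firms from foreign banks 637.3, purchases of foreign government bonds by domestic residents 1141.6, foreign purchases of equities on the domestic stock exchange 770.2, inward foreign direct investment in the manufacturing sector 921.4; capital account: capital transfers received from emigrants 70.1.)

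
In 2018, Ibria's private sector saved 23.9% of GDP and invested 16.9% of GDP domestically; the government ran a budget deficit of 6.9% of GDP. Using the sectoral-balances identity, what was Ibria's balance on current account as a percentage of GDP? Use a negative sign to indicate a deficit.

By the sectoral-balances identity, CA = (S_private - I) + (T - G).
Private balance = 23.9 - 16.9 = 7.0
Government balance (T - G) = -6.9
CA = 7.0 + (-6.9) = 0.1

0.1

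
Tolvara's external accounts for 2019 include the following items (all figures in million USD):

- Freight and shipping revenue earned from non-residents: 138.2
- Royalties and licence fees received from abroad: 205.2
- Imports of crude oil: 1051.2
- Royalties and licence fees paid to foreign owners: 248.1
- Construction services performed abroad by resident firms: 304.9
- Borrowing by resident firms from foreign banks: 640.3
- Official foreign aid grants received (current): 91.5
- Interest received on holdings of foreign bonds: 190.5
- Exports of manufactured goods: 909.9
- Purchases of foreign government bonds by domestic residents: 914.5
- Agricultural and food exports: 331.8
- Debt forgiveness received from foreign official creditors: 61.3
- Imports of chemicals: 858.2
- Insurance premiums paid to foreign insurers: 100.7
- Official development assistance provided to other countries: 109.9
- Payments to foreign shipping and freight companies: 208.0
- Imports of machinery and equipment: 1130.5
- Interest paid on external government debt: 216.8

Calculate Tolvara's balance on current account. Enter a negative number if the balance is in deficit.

-1751.4

Goods: 331.8 - 858.2 - 1051.2 + 909.9 - 1130.5 = -1798.2
Services: -208.0 - 248.1 + 304.9 - 100.7 + 205.2 + 138.2 = 91.5
Primary income: -216.8 + 190.5 = -26.3
Secondary income: -109.9 + 91.5 = -18.4
Current account = (-1798.2) + 91.5 + (-26.3) + (-18.4) = -1751.4
(Excluded from the current account — financial account: borrowing by resident firms from foreign banks 640.3, purchases of foreign government bonds by domestic residents 914.5; capital account: debt forgiveness received from foreign official creditors 61.3.)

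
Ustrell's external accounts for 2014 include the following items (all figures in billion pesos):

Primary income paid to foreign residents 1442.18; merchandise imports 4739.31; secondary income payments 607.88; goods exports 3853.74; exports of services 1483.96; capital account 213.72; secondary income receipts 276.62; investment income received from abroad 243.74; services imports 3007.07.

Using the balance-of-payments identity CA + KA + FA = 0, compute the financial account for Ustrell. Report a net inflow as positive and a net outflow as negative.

Goods balance = 3853.74 - 4739.31 = -885.57
Services balance = 1483.96 - 3007.07 = -1523.11
Trade balance (goods + services) = -885.57 + (-1523.11) = -2408.68
Net primary income = 243.74 - 1442.18 = -1198.44
Net secondary income = 276.62 - 607.88 = -331.26
Current account = -2408.68 + (-1198.44) + (-331.26) = -3938.38
Financial account = -(-3938.38 + 213.72) = 3724.66

3724.66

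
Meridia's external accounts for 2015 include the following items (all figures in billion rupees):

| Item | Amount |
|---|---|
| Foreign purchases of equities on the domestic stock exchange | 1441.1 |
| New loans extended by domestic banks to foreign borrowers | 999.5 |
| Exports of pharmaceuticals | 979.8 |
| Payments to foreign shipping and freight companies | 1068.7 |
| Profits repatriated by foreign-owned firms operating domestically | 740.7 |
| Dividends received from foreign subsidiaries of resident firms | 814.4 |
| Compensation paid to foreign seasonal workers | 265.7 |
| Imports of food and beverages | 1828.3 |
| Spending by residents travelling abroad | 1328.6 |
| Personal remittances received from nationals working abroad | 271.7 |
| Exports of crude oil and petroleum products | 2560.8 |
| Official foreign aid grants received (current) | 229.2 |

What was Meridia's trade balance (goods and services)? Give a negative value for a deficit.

Goods: 2560.8 + 979.8 - 1828.3 = 1712.3
Services: -1068.7 - 1328.6 = -2397.3
Trade balance = 1712.3 + (-2397.3) = -685.0
(Excluded from the trade balance — financial account: foreign purchases of equities on the domestic stock exchange 1441.1, new loans extended by domestic banks to foreign borrowers 999.5; primary income: profits repatriated by foreign-owned firms operating domestically 740.7, dividends received from foreign subsidiaries of resident firms 814.4, compensation paid to foreign seasonal workers 265.7; secondary income: personal remittances received from nationals working abroad 271.7, official foreign aid grants received (current) 229.2.)

-685.0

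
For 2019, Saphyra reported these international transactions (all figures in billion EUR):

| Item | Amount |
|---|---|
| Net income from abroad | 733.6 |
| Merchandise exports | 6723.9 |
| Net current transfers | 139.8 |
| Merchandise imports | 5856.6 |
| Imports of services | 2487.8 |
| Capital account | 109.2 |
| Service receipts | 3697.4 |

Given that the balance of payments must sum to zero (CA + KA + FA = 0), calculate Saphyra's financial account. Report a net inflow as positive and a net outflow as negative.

-3059.5

Goods balance = 6723.9 - 5856.6 = 867.3
Services balance = 3697.4 - 2487.8 = 1209.6
Trade balance (goods + services) = 867.3 + 1209.6 = 2076.9
Net primary income = 733.6
Net secondary income = 139.8
Current account = 2076.9 + 733.6 + 139.8 = 2950.3
Financial account = -(2950.3 + 109.2) = -3059.5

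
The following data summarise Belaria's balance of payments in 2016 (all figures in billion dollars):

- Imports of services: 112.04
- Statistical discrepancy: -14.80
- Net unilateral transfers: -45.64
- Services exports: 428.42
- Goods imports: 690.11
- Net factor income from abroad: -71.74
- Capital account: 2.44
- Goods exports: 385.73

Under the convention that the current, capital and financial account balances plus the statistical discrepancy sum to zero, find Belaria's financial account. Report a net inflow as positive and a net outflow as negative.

117.74

Goods balance = 385.73 - 690.11 = -304.38
Services balance = 428.42 - 112.04 = 316.38
Trade balance (goods + services) = -304.38 + 316.38 = 12.00
Net primary income = -71.74
Net secondary income = -45.64
Current account = 12.00 + (-71.74) + (-45.64) = -105.38
Financial account = -(-105.38 + 2.44 + (-14.80)) = 117.74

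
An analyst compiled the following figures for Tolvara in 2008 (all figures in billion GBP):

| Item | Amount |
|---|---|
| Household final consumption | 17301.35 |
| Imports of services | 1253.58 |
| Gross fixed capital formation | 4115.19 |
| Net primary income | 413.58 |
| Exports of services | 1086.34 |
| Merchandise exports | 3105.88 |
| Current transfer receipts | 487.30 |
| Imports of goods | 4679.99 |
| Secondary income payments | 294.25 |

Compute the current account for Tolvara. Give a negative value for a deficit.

Goods balance = 3105.88 - 4679.99 = -1574.11
Services balance = 1086.34 - 1253.58 = -167.24
Trade balance (goods + services) = -1574.11 + (-167.24) = -1741.35
Net primary income = 413.58
Net secondary income = 487.30 - 294.25 = 193.05
Current account = -1741.35 + 413.58 + 193.05 = -1134.72

-1134.72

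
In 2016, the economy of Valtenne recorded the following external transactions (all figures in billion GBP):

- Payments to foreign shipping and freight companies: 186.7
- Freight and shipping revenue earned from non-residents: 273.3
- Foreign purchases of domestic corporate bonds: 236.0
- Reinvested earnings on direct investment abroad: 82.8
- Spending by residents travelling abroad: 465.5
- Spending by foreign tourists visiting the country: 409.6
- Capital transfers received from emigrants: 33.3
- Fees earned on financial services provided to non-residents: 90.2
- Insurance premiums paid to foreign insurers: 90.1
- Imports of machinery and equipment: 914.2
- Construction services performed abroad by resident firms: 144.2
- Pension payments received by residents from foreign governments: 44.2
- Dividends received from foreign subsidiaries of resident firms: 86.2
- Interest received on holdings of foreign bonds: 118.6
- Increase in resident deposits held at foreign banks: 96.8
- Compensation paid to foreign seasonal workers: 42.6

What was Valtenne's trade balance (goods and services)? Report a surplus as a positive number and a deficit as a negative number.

-739.2

Goods: -914.2
Services: -465.5 + 273.3 - 186.7 + 90.2 + 144.2 - 90.1 + 409.6 = 175.0
Trade balance = -914.2 + 175.0 = -739.2
(Excluded from the trade balance — financial account: foreign purchases of domestic corporate bonds 236.0, increase in resident deposits held at foreign banks 96.8; primary income: reinvested earnings on direct investment abroad 82.8, dividends received from foreign subsidiaries of resident firms 86.2, interest received on holdings of foreign bonds 118.6, compensation paid to foreign seasonal workers 42.6; capital account: capital transfers received from emigrants 33.3; secondary income: pension payments received by residents from foreign governments 44.2.)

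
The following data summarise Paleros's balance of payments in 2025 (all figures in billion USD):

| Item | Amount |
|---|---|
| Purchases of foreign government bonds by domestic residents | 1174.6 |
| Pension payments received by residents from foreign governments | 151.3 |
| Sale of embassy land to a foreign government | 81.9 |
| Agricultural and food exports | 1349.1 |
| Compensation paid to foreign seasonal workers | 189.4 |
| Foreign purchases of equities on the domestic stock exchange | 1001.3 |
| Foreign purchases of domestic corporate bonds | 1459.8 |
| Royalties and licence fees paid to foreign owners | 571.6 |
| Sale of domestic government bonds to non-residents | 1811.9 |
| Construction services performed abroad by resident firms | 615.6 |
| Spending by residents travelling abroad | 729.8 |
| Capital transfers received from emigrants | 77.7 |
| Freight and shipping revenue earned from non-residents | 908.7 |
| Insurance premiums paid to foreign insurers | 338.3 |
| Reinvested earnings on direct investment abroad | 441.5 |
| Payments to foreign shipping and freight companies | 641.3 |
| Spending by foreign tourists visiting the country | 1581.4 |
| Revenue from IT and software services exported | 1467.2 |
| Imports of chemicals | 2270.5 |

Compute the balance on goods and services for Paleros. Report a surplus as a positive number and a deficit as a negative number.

Goods: -2270.5 + 1349.1 = -921.4
Services: 908.7 - 729.8 + 1467.2 + 1581.4 - 641.3 - 338.3 + 615.6 - 571.6 = 2291.9
Trade balance = -921.4 + 2291.9 = 1370.5
(Excluded from the trade balance — financial account: purchases of foreign government bonds by domestic residents 1174.6, foreign purchases of equities on the domestic stock exchange 1001.3, foreign purchases of domestic corporate bonds 1459.8, sale of domestic government bonds to non-residents 1811.9; secondary income: pension payments received by residents from foreign governments 151.3; capital account: sale of embassy land to a foreign government 81.9, capital transfers received from emigrants 77.7; primary income: compensation paid to foreign seasonal workers 189.4, reinvested earnings on direct investment abroad 441.5.)

1370.5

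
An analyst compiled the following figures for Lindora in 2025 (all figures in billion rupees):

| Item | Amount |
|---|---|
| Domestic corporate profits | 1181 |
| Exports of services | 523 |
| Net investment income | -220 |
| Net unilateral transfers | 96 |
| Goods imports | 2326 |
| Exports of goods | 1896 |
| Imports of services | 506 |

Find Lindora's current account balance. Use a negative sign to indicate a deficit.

-537

Goods balance = 1896 - 2326 = -430
Services balance = 523 - 506 = 17
Trade balance (goods + services) = -430 + 17 = -413
Net primary income = -220
Net secondary income = 96
Current account = -413 + (-220) + 96 = -537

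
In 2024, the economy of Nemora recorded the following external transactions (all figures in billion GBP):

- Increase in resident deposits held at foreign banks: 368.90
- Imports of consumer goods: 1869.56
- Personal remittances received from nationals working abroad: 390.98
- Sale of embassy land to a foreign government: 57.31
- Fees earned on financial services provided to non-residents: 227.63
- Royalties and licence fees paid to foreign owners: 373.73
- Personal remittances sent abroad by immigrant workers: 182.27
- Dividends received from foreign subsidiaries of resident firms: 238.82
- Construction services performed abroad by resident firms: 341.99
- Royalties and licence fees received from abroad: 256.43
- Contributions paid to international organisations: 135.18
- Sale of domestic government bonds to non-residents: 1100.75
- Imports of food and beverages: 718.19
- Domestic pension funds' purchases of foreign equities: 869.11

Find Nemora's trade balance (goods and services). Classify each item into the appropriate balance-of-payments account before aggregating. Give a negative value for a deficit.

-2135.43

Goods: -718.19 - 1869.56 = -2587.75
Services: 227.63 - 373.73 + 341.99 + 256.43 = 452.32
Trade balance = -2587.75 + 452.32 = -2135.43
(Excluded from the trade balance — financial account: increase in resident deposits held at foreign banks 368.90, sale of domestic government bonds to non-residents 1100.75, domestic pension funds' purchases of foreign equities 869.11; secondary income: personal remittances received from nationals working abroad 390.98, personal remittances sent abroad by immigrant workers 182.27, contributions paid to international organisations 135.18; capital account: sale of embassy land to a foreign government 57.31; primary income: dividends received from foreign subsidiaries of resident firms 238.82.)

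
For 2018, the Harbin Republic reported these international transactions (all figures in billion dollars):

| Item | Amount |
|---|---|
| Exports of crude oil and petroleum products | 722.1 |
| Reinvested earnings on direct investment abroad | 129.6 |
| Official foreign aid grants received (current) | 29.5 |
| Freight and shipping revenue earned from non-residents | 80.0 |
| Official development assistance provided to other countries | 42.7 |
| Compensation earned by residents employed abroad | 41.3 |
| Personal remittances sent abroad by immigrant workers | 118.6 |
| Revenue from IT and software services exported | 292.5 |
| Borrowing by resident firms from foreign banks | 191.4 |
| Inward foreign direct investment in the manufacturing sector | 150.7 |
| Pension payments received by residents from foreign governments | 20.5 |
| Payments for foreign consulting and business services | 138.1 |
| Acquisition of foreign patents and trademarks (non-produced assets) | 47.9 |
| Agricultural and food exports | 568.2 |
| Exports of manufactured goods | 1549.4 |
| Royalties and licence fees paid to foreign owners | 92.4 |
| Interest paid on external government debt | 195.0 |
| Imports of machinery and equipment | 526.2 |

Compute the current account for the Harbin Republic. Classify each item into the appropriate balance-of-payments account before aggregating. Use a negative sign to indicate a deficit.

Goods: -526.2 + 568.2 + 722.1 + 1549.4 = 2313.5
Services: -92.4 - 138.1 + 292.5 + 80.0 = 142.0
Primary income: 129.6 + 41.3 - 195.0 = -24.1
Secondary income: 29.5 + 20.5 - 42.7 - 118.6 = -111.3
Current account = 2313.5 + 142.0 + (-24.1) + (-111.3) = 2320.1
(Excluded from the current account — financial account: borrowing by resident firms from foreign banks 191.4, inward foreign direct investment in the manufacturing sector 150.7; capital account: acquisition of foreign patents and trademarks (non-produced assets) 47.9.)

2320.1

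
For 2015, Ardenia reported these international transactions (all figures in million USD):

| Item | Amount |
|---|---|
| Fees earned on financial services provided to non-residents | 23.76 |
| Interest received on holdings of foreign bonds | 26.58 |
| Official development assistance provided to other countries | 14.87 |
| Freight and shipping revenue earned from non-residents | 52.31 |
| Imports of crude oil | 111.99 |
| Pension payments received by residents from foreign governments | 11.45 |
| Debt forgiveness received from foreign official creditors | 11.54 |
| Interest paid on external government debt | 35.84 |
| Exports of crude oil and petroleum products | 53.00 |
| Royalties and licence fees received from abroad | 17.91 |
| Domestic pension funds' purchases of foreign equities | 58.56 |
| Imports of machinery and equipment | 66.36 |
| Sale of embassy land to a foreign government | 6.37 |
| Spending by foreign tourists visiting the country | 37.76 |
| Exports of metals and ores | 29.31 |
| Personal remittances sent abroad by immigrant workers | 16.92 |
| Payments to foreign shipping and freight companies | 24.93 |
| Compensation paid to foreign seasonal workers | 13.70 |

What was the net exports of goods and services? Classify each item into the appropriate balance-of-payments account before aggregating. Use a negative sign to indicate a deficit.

Goods: 29.31 - 66.36 - 111.99 + 53.00 = -96.04
Services: -24.93 + 17.91 + 52.31 + 37.76 + 23.76 = 106.81
Trade balance = -96.04 + 106.81 = 10.77
(Excluded from the trade balance — primary income: interest received on holdings of foreign bonds 26.58, interest paid on external government debt 35.84, compensation paid to foreign seasonal workers 13.70; secondary income: official development assistance provided to other countries 14.87, pension payments received by residents from foreign governments 11.45, personal remittances sent abroad by immigrant workers 16.92; capital account: debt forgiveness received from foreign official creditors 11.54, sale of embassy land to a foreign government 6.37; financial account: domestic pension funds' purchases of foreign equities 58.56.)

10.77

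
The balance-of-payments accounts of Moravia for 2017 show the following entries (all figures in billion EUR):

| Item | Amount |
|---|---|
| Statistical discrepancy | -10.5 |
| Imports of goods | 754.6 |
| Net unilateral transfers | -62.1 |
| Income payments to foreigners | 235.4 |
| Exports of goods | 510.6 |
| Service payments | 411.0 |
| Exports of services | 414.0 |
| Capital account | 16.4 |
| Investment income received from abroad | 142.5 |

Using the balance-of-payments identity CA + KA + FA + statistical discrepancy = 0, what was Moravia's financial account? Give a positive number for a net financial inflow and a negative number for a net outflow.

Goods balance = 510.6 - 754.6 = -244.0
Services balance = 414.0 - 411.0 = 3.0
Trade balance (goods + services) = -244.0 + 3.0 = -241.0
Net primary income = 142.5 - 235.4 = -92.9
Net secondary income = -62.1
Current account = -241.0 + (-92.9) + (-62.1) = -396.0
Financial account = -(-396.0 + 16.4 + (-10.5)) = 390.1

390.1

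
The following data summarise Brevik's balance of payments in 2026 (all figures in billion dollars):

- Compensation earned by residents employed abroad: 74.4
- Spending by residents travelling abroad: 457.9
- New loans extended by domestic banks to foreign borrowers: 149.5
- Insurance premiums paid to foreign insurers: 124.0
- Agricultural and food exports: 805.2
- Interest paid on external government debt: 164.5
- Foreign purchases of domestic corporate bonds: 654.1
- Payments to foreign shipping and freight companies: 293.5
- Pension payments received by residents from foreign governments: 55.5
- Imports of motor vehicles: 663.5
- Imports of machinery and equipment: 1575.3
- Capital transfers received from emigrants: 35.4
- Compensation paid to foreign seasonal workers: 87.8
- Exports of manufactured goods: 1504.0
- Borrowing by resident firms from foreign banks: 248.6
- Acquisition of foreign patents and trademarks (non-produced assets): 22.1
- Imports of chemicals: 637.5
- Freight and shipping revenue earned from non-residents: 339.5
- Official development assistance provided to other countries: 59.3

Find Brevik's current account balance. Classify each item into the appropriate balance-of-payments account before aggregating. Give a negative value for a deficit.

-1284.7

Goods: -663.5 + 1504.0 + 805.2 - 1575.3 - 637.5 = -567.1
Services: 339.5 - 124.0 - 293.5 - 457.9 = -535.9
Primary income: -87.8 + 74.4 - 164.5 = -177.9
Secondary income: -59.3 + 55.5 = -3.8
Current account = (-567.1) + (-535.9) + (-177.9) + (-3.8) = -1284.7
(Excluded from the current account — financial account: new loans extended by domestic banks to foreign borrowers 149.5, foreign purchases of domestic corporate bonds 654.1, borrowing by resident firms from foreign banks 248.6; capital account: capital transfers received from emigrants 35.4, acquisition of foreign patents and trademarks (non-produced assets) 22.1.)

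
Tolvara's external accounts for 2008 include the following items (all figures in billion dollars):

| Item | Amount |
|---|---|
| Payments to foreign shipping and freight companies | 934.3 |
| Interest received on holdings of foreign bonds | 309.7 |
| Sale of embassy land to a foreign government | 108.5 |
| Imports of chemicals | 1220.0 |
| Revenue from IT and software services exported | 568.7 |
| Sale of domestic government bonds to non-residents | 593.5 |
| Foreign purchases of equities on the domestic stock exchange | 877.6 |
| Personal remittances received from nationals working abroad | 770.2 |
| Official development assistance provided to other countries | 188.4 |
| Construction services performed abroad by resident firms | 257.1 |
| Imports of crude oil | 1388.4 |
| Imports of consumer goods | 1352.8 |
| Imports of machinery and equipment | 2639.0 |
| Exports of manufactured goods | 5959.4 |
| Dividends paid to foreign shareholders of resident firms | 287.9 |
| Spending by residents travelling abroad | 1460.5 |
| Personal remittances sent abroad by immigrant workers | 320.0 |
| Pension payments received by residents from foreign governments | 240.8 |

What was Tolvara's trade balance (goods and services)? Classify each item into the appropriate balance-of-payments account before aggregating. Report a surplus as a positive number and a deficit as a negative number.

-2209.8

Goods: 5959.4 - 2639.0 - 1352.8 - 1388.4 - 1220.0 = -640.8
Services: 257.1 + 568.7 - 1460.5 - 934.3 = -1569.0
Trade balance = -640.8 + (-1569.0) = -2209.8
(Excluded from the trade balance — primary income: interest received on holdings of foreign bonds 309.7, dividends paid to foreign shareholders of resident firms 287.9; capital account: sale of embassy land to a foreign government 108.5; financial account: sale of domestic government bonds to non-residents 593.5, foreign purchases of equities on the domestic stock exchange 877.6; secondary income: personal remittances received from nationals working abroad 770.2, official development assistance provided to other countries 188.4, personal remittances sent abroad by immigrant workers 320.0, pension payments received by residents from foreign governments 240.8.)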